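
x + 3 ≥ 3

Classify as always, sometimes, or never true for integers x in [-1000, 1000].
Holds at x = 0: LHS = 0 + 3 = 3; 3 ≥ 3 — holds
Fails at x = -1: LHS = (-1) + 3 = 2; 2 ≥ 3 — FAILS
It is satisfied by some integers in the range but not all.

Answer: Sometimes true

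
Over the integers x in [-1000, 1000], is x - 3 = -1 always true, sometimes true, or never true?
Holds at x = 2: LHS = 2 - 3 = -1; -1 = -1 — holds
Fails at x = 0: LHS = 0 - 3 = -3; -3 = -1 — FAILS
It is satisfied by some integers in the range but not all.

Answer: Sometimes true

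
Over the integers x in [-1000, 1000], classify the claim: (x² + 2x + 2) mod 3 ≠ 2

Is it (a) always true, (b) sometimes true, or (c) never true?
Holds at x = -1: LHS = ((-1)² + 2·(-1) + 2) mod 3 = 1 mod 3 = 1; 1 ≠ 2 — holds
Fails at x = 0: LHS = (0² + 2·0 + 2) mod 3 = 2 mod 3 = 2; 2 ≠ 2 — FAILS
It is satisfied by some integers in the range but not all.

Answer: Sometimes true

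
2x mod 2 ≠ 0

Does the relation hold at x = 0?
x = 0: LHS = (2·0) mod 2 = 0 mod 2 = 0; 0 ≠ 0 — FAILS

The relation fails at x = 0, so x = 0 is a counterexample.

Answer: No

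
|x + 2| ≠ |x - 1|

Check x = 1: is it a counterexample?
Substitute x = 1 into the relation:
x = 1: LHS = |1 + 2| = |3| = 3, RHS = |1 - 1| = |0| = 0; 3 ≠ 0 — holds

The relation holds at x = 1, so it is not a counterexample.

Answer: No, x = 1 is not a counterexample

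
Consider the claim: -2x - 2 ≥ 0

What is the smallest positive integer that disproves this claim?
Testing positive integers:
x = 1: LHS = -2·1 - 2 = -4; -4 ≥ 0 — FAILS  ← smallest positive counterexample

Answer: x = 1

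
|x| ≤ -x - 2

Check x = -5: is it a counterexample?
Substitute x = -5 into the relation:
x = -5: LHS = |-5| = 5, RHS = -(-5) - 2 = 3; 5 ≤ 3 — FAILS

Since the claim fails at x = -5, this value is a counterexample.

Answer: Yes, x = -5 is a counterexample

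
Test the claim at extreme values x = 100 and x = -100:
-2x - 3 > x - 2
x = 100: LHS = -2·100 - 3 = -203, RHS = 100 - 2 = 98; -203 > 98 — FAILS
x = -100: LHS = -2·(-100) - 3 = 197, RHS = (-100) - 2 = -102; 197 > -102 — holds

Answer: Partially: fails for x = 100, holds for x = -100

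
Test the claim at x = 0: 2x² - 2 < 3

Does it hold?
x = 0: LHS = 2·0² - 2 = -2; -2 < 3 — holds

The relation is satisfied at x = 0.

Answer: Yes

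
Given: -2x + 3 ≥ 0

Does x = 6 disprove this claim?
Substitute x = 6 into the relation:
x = 6: LHS = -2·6 + 3 = -9; -9 ≥ 0 — FAILS

Since the claim fails at x = 6, this value is a counterexample.

Answer: Yes, x = 6 is a counterexample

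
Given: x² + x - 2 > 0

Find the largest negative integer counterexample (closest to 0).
Testing negative integers from -1 downward:
x = -1: LHS = (-1)² + (-1) - 2 = -2; -2 > 0 — FAILS  ← closest negative counterexample to 0

Answer: x = -1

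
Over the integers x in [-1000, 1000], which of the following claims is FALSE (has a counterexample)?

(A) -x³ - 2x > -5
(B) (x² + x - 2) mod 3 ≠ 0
(A) x = 2: LHS = -2³ - 2·2 = -12; -12 > -5 — FAILS
(B) x = 1: LHS = (1² + 1 - 2) mod 3 = 0 mod 3 = 0; 0 ≠ 0 — FAILS

Answer: Both A and B are false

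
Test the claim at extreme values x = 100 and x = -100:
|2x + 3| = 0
x = 100: LHS = |2·100 + 3| = |203| = 203; 203 = 0 — FAILS
x = -100: LHS = |2·(-100) + 3| = |-197| = 197; 197 = 0 — FAILS

Answer: No, fails for both x = 100 and x = -100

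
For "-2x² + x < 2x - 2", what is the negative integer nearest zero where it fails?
Testing negative integers from -1 downward:
x = -1: LHS = -2·(-1)² + (-1) = -3, RHS = 2·(-1) - 2 = -4; -3 < -4 — FAILS  ← closest negative counterexample to 0

Answer: x = -1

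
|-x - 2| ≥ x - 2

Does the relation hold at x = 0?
x = 0: LHS = |-0 - 2| = |-2| = 2, RHS = 0 - 2 = -2; 2 ≥ -2 — holds

The relation is satisfied at x = 0.

Answer: Yes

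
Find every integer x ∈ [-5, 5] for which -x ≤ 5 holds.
Over all integers in [-5, 5], LHS − RHS is largest at x = -5, where it equals 0:
x = -5: LHS = -(-5) = 5; 5 ≤ 5 — holds
At the ends of the range:
x = 5: -5 ≤ 5 — holds
Hence LHS − RHS is never positive, i.e. LHS ≤ RHS throughout, so the relation holds for every integer in [-5, 5].

Answer: All integers in [-5, 5]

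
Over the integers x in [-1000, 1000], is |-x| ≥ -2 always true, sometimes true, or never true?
An absolute value is never negative, so the left side is ≥ 0 for every x, while the right side is -2. Tightest case in [-1000, 1000] is x = 0:
x = 0: LHS = |-0| = |0| = 0; 0 ≥ -2 — holds
Hence LHS − RHS is never negative, i.e. LHS ≥ RHS throughout, so the relation holds for every integer in [-1000, 1000].

No counterexample exists.

Answer: Always true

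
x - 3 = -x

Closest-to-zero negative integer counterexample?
Testing negative integers from -1 downward:
x = -1: LHS = (-1) - 3 = -4, RHS = -(-1) = 1; -4 = 1 — FAILS  ← closest negative counterexample to 0

Answer: x = -1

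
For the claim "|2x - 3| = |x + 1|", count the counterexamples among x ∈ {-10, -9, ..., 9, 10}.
Counterexamples in [-10, 10]: {-10, -9, -8, -7, -6, -5, -4, -3, -2, -1, 0, 1, 2, 3, 5, 6, 7, 8, 9, 10}.

Counting them gives 20 values.

Answer: 20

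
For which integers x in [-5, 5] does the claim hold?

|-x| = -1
An absolute value is never negative, so the left side is ≥ 0 for every x, while the right side is -1. Tightest case in [-5, 5] is x = 0:
x = 0: LHS = |-0| = |0| = 0; 0 = -1 — FAILS
Hence LHS − RHS is never 0, i.e. the two sides are never equal, so the claimed relation (=) fails for every integer in [-5, 5].

Answer: None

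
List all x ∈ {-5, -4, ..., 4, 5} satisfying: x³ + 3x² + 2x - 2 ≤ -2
Holds for: {-5, -4, -3, -2, -1, 0}
Fails for: {1, 2, 3, 4, 5}

Answer: {-5, -4, -3, -2, -1, 0}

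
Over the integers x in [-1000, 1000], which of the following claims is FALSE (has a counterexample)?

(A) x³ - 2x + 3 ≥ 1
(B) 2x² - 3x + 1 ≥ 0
(A) x = -2: LHS = (-2)³ - 2·(-2) + 3 = -1; -1 ≥ 1 — FAILS

(B) Over all integers in [-1000, 1000], LHS − RHS is smallest at x = 1, where it equals 0:
x = 1: LHS = 2·1² - 3·1 + 1 = 0; 0 ≥ 0 — holds
At the ends of the range:
x = -1000: LHS = 2·(-1000)² - 3·(-1000) + 1 = 2003001; 2003001 ≥ 0 — holds
x = 1000: LHS = 2·1000² - 3·1000 + 1 = 1997001; 1997001 ≥ 0 — holds
Hence LHS − RHS is never negative, i.e. LHS ≥ RHS throughout, so the relation holds for every integer in [-1000, 1000].

Only (A) has a counterexample.

Answer: A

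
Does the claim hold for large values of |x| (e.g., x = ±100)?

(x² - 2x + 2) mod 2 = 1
x = 100: LHS = (100² - 2·100 + 2) mod 2 = 9802 mod 2 = 0; 0 = 1 — FAILS
x = -100: LHS = ((-100)² - 2·(-100) + 2) mod 2 = 10202 mod 2 = 0; 0 = 1 — FAILS

Answer: No, fails for both x = 100 and x = -100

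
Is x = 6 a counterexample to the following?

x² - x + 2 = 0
Substitute x = 6 into the relation:
x = 6: LHS = 6² - 6 + 2 = 32; 32 = 0 — FAILS

Since the claim fails at x = 6, this value is a counterexample.

Answer: Yes, x = 6 is a counterexample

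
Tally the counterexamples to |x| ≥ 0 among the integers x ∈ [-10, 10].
An absolute value is never negative, so the left side is ≥ 0 for every x, while the right side is 0. Tightest case in [-10, 10] is x = 0:
x = 0: LHS = |0| = 0; 0 ≥ 0 — holds
Hence LHS − RHS is never negative, i.e. LHS ≥ RHS throughout, so the relation holds for every integer in [-10, 10].

No counterexample appears in that range.

Answer: 0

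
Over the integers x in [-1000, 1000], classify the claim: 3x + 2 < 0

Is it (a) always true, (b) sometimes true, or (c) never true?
Holds at x = -1: LHS = 3·(-1) + 2 = -1; -1 < 0 — holds
Fails at x = 0: LHS = 3·0 + 2 = 2; 2 < 0 — FAILS
It is satisfied by some integers in the range but not all.

Answer: Sometimes true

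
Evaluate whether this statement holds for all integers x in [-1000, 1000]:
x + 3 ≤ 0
The claim fails at x = 0:
x = 0: LHS = 0 + 3 = 3; 3 ≤ 0 — FAILS

Because a single integer refutes it, the statement is false.

Answer: False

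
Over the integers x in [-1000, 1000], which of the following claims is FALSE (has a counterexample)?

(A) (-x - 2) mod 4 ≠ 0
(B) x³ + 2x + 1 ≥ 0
(A) x = 2: LHS = (-2 - 2) mod 4 = (-4) mod 4 = 0; 0 ≠ 0 — FAILS
(B) x = -1: LHS = (-1)³ + 2·(-1) + 1 = -2; -2 ≥ 0 — FAILS

Answer: Both A and B are false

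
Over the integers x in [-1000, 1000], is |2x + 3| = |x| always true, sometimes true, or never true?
Holds at x = -1: LHS = |2·(-1) + 3| = |1| = 1, RHS = |-1| = 1; 1 = 1 — holds
Fails at x = 0: LHS = |2·0 + 3| = |3| = 3, RHS = |0| = 0; 3 = 0 — FAILS
It is satisfied by some integers in the range but not all.

Answer: Sometimes true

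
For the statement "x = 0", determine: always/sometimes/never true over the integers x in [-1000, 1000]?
Holds at x = 0: 0 = 0 — holds
Fails at x = 1: 1 = 0 — FAILS
It is satisfied by some integers in the range but not all.

Answer: Sometimes true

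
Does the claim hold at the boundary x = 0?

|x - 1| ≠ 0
x = 0: LHS = |0 - 1| = |-1| = 1; 1 ≠ 0 — holds

The relation is satisfied at x = 0.

Answer: Yes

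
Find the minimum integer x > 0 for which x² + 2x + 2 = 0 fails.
Testing positive integers:
x = 1: LHS = 1² + 2·1 + 2 = 5; 5 = 0 — FAILS  ← smallest positive counterexample

Answer: x = 1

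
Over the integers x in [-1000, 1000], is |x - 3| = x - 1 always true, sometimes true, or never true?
Holds at x = 2: LHS = |2 - 3| = |-1| = 1, RHS = 2 - 1 = 1; 1 = 1 — holds
Fails at x = 0: LHS = |0 - 3| = |-3| = 3, RHS = 0 - 1 = -1; 3 = -1 — FAILS
It is satisfied by some integers in the range but not all.

Answer: Sometimes true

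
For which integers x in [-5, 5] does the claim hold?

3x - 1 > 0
Holds for: {1, 2, 3, 4, 5}
Fails for: {-5, -4, -3, -2, -1, 0}

Answer: {1, 2, 3, 4, 5}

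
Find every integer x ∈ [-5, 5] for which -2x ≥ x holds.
Holds for: {-5, -4, -3, -2, -1, 0}
Fails for: {1, 2, 3, 4, 5}

Answer: {-5, -4, -3, -2, -1, 0}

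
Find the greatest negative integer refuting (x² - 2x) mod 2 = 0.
Testing negative integers from -1 downward:
x = -1: LHS = ((-1)² - 2·(-1)) mod 2 = 3 mod 2 = 1; 1 = 0 — FAILS  ← closest negative counterexample to 0

Answer: x = -1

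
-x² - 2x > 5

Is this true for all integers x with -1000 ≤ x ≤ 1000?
The claim fails at x = 0:
x = 0: LHS = -0² - 2·0 = 0; 0 > 5 — FAILS

Because a single integer refutes it, the statement is false.

Answer: False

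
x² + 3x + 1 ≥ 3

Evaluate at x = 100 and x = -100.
x = 100: LHS = 100² + 3·100 + 1 = 10301; 10301 ≥ 3 — holds
x = -100: LHS = (-100)² + 3·(-100) + 1 = 9701; 9701 ≥ 3 — holds

Answer: Yes, holds for both x = 100 and x = -100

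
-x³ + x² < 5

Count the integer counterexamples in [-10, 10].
Counterexamples in [-10, 10]: {-10, -9, -8, -7, -6, -5, -4, -3, -2}.

Counting them gives 9 values.

Answer: 9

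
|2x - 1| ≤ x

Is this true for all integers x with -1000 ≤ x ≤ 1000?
The claim fails at x = 0:
x = 0: LHS = |2·0 - 1| = |-1| = 1; 1 ≤ 0 — FAILS

Because a single integer refutes it, the statement is false.

Answer: False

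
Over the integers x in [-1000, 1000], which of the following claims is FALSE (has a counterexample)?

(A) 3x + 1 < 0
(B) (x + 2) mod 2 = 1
(A) x = 0: LHS = 3·0 + 1 = 1; 1 < 0 — FAILS
(B) x = 0: LHS = (0 + 2) mod 2 = 2 mod 2 = 0; 0 = 1 — FAILS

Answer: Both A and B are false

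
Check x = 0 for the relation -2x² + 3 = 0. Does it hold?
x = 0: LHS = -2·0² + 3 = 3; 3 = 0 — FAILS

The relation fails at x = 0, so x = 0 is a counterexample.

Answer: No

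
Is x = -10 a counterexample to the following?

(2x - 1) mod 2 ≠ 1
Substitute x = -10 into the relation:
x = -10: LHS = (2·(-10) - 1) mod 2 = (-21) mod 2 = 1; 1 ≠ 1 — FAILS

Since the claim fails at x = -10, this value is a counterexample.

Answer: Yes, x = -10 is a counterexample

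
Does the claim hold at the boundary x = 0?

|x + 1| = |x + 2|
x = 0: LHS = |0 + 1| = |1| = 1, RHS = |0 + 2| = |2| = 2; 1 = 2 — FAILS

The relation fails at x = 0, so x = 0 is a counterexample.

Answer: No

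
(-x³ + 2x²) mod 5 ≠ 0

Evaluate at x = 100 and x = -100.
x = 100: LHS = (-100³ + 2·100²) mod 5 = (-980000) mod 5 = 0; 0 ≠ 0 — FAILS
x = -100: LHS = (-(-100)³ + 2·(-100)²) mod 5 = 1020000 mod 5 = 0; 0 ≠ 0 — FAILS

Answer: No, fails for both x = 100 and x = -100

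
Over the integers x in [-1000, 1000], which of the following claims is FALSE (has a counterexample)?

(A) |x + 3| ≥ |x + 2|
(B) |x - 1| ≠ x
(A) x = -3: LHS = |(-3) + 3| = |0| = 0, RHS = |(-3) + 2| = |-1| = 1; 0 ≥ 1 — FAILS

(B) Track d = LHS − RHS over the integers in [-1000, 1000]. Equality would need d = 0, but d changes sign only between consecutive integers, jumping over 0:
x = 0: LHS = |0 - 1| = |-1| = 1; 1 ≠ 0 — holds  (d = 1)
x = 1: LHS = |1 - 1| = |0| = 0; 0 ≠ 1 — holds  (d = -1)
Away from these crossings d keeps a constant sign, and checking every integer in [-1000, 1000] confirms d ≠ 0 throughout. Hence the two sides are never equal, so the relation holds for every integer in [-1000, 1000].

Only (A) has a counterexample.

Answer: A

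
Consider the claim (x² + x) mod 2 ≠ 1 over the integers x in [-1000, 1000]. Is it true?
For a polynomial with integer coefficients, its value mod 2 depends only on x mod 2, so it suffices to check one representative of each residue class, x = 0, 1:
x = 0: LHS = (0² + 0) mod 2 = 0 mod 2 = 0; 0 ≠ 1 — holds
x = 1: LHS = (1² + 1) mod 2 = 2 mod 2 = 0; 0 ≠ 1 — holds
The relation holds in every residue class, so the relation holds for every integer in [-1000, 1000].

No counterexample exists.

Answer: True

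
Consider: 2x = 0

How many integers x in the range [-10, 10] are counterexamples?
Counterexamples in [-10, 10]: {-10, -9, -8, -7, -6, -5, -4, -3, -2, -1, 1, 2, 3, 4, 5, 6, 7, 8, 9, 10}.

Counting them gives 20 values.

Answer: 20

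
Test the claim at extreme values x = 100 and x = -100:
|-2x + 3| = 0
x = 100: LHS = |-2·100 + 3| = |-197| = 197; 197 = 0 — FAILS
x = -100: LHS = |-2·(-100) + 3| = |203| = 203; 203 = 0 — FAILS

Answer: No, fails for both x = 100 and x = -100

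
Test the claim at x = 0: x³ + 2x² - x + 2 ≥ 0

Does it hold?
x = 0: LHS = 0³ + 2·0² - 0 + 2 = 2; 2 ≥ 0 — holds

The relation is satisfied at x = 0.

Answer: Yes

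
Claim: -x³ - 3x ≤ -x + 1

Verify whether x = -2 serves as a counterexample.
Substitute x = -2 into the relation:
x = -2: LHS = -(-2)³ - 3·(-2) = 14, RHS = -(-2) + 1 = 3; 14 ≤ 3 — FAILS

Since the claim fails at x = -2, this value is a counterexample.

Answer: Yes, x = -2 is a counterexample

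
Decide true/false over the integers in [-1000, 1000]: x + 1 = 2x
The claim fails at x = 0:
x = 0: LHS = 0 + 1 = 1, RHS = 2·0 = 0; 1 = 0 — FAILS

Because a single integer refutes it, the statement is false.

Answer: False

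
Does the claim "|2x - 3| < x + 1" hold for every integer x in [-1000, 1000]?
The claim fails at x = 0:
x = 0: LHS = |2·0 - 3| = |-3| = 3, RHS = 0 + 1 = 1; 3 < 1 — FAILS

Because a single integer refutes it, the statement is false.

Answer: False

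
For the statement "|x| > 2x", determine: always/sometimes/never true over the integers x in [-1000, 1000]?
Holds at x = -1: LHS = |-1| = 1, RHS = 2·(-1) = -2; 1 > -2 — holds
Fails at x = 0: LHS = |0| = 0, RHS = 2·0 = 0; 0 > 0 — FAILS
It is satisfied by some integers in the range but not all.

Answer: Sometimes true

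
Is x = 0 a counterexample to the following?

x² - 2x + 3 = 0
Substitute x = 0 into the relation:
x = 0: LHS = 0² - 2·0 + 3 = 3; 3 = 0 — FAILS

Since the claim fails at x = 0, this value is a counterexample.

Answer: Yes, x = 0 is a counterexample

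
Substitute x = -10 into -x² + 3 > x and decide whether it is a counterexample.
Substitute x = -10 into the relation:
x = -10: LHS = -(-10)² + 3 = -97; -97 > -10 — FAILS

Since the claim fails at x = -10, this value is a counterexample.

Answer: Yes, x = -10 is a counterexample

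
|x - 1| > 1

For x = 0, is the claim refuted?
Substitute x = 0 into the relation:
x = 0: LHS = |0 - 1| = |-1| = 1; 1 > 1 — FAILS

Since the claim fails at x = 0, this value is a counterexample.

Answer: Yes, x = 0 is a counterexample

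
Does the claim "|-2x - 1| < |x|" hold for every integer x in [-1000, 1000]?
The claim fails at x = 0:
x = 0: LHS = |-2·0 - 1| = |-1| = 1, RHS = |0| = 0; 1 < 0 — FAILS

Because a single integer refutes it, the statement is false.

Answer: False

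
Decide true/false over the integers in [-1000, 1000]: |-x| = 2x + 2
The claim fails at x = 0:
x = 0: LHS = |-0| = |0| = 0, RHS = 2·0 + 2 = 2; 0 = 2 — FAILS

Because a single integer refutes it, the statement is false.

Answer: False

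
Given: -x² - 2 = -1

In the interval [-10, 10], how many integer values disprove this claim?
Counterexamples in [-10, 10]: {-10, -9, -8, -7, -6, -5, -4, -3, -2, -1, 0, 1, 2, 3, 4, 5, 6, 7, 8, 9, 10}.

Counting them gives 21 values.

Answer: 21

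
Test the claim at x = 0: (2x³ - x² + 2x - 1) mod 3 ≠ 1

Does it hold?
x = 0: LHS = (2·0³ - 0² + 2·0 - 1) mod 3 = (-1) mod 3 = 2; 2 ≠ 1 — holds

The relation is satisfied at x = 0.

Answer: Yes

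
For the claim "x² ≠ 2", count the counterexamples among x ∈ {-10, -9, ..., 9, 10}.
Track d = LHS − RHS over the integers in [-10, 10]. Equality would need d = 0, but d changes sign only between consecutive integers, jumping over 0:
x = -2: LHS = (-2)² = 4; 4 ≠ 2 — holds  (d = 2)
x = -1: LHS = (-1)² = 1; 1 ≠ 2 — holds  (d = -1)
x = 1: LHS = 1² = 1; 1 ≠ 2 — holds  (d = -1)
x = 2: LHS = 2² = 4; 4 ≠ 2 — holds  (d = 2)
Away from these crossings d keeps a constant sign, and checking every integer in [-10, 10] confirms d ≠ 0 throughout. Hence the two sides are never equal, so the relation holds for every integer in [-10, 10].

No counterexample appears in that range.

Answer: 0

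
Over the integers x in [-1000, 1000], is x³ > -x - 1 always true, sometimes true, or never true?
Holds at x = 0: LHS = 0³ = 0, RHS = -0 - 1 = -1; 0 > -1 — holds
Fails at x = -1: LHS = (-1)³ = -1, RHS = -(-1) - 1 = 0; -1 > 0 — FAILS
It is satisfied by some integers in the range but not all.

Answer: Sometimes true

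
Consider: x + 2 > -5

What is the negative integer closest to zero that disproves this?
Testing negative integers from -1 downward:
(x = -1 through x = -1 all satisfy the relation; showing from x = -2.)
x = -2: LHS = (-2) + 2 = 0; 0 > -5 — holds
x = -3: LHS = (-3) + 2 = -1; -1 > -5 — holds
x = -4: LHS = (-4) + 2 = -2; -2 > -5 — holds
x = -5: LHS = (-5) + 2 = -3; -3 > -5 — holds
x = -6: LHS = (-6) + 2 = -4; -4 > -5 — holds
x = -7: LHS = (-7) + 2 = -5; -5 > -5 — FAILS  ← closest negative counterexample to 0

Answer: x = -7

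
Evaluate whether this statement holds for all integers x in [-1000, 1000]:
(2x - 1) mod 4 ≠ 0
For a polynomial with integer coefficients, its value mod 4 depends only on x mod 4, so it suffices to check one representative of each residue class, x = 0, 1, 2, 3:
x = 0: LHS = (2·0 - 1) mod 4 = (-1) mod 4 = 3; 3 ≠ 0 — holds
x = 1: LHS = (2·1 - 1) mod 4 = 1 mod 4 = 1; 1 ≠ 0 — holds
x = 2: LHS = (2·2 - 1) mod 4 = 3 mod 4 = 3; 3 ≠ 0 — holds
x = 3: LHS = (2·3 - 1) mod 4 = 5 mod 4 = 1; 1 ≠ 0 — holds
The relation holds in every residue class, so the relation holds for every integer in [-1000, 1000].

No counterexample exists.

Answer: True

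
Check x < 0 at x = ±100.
x = 100: 100 < 0 — FAILS
x = -100: -100 < 0 — holds

Answer: Partially: fails for x = 100, holds for x = -100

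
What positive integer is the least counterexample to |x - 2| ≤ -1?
Testing positive integers:
x = 1: LHS = |1 - 2| = |-1| = 1; 1 ≤ -1 — FAILS  ← smallest positive counterexample

Answer: x = 1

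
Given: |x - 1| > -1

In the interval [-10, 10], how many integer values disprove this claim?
An absolute value is never negative, so the left side is ≥ 0 for every x, while the right side is -1. Tightest case in [-10, 10] is x = 1:
x = 1: LHS = |1 - 1| = |0| = 0; 0 > -1 — holds
Hence LHS − RHS is never zero or negative, i.e. LHS > RHS throughout, so the relation holds for every integer in [-10, 10].

No counterexample appears in that range.

Answer: 0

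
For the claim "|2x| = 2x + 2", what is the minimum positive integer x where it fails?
Testing positive integers:
x = 1: LHS = |2·1| = |2| = 2, RHS = 2·1 + 2 = 4; 2 = 4 — FAILS  ← smallest positive counterexample

Answer: x = 1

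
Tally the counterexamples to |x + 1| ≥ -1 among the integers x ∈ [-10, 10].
An absolute value is never negative, so the left side is ≥ 0 for every x, while the right side is -1. Tightest case in [-10, 10] is x = -1:
x = -1: LHS = |(-1) + 1| = |0| = 0; 0 ≥ -1 — holds
Hence LHS − RHS is never negative, i.e. LHS ≥ RHS throughout, so the relation holds for every integer in [-10, 10].

No counterexample appears in that range.

Answer: 0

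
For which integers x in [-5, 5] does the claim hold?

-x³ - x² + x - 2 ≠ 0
Holds for: {-5, -4, -3, -1, 0, 1, 2, 3, 4, 5}
Fails for: {-2}

Answer: {-5, -4, -3, -1, 0, 1, 2, 3, 4, 5}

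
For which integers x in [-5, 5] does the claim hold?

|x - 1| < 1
Holds for: {1}
Fails for: {-5, -4, -3, -2, -1, 0, 2, 3, 4, 5}

Answer: {1}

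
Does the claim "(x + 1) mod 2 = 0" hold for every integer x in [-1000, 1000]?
The claim fails at x = 0:
x = 0: LHS = (0 + 1) mod 2 = 1 mod 2 = 1; 1 = 0 — FAILS

Because a single integer refutes it, the statement is false.

Answer: False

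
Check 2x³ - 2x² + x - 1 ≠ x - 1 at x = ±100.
x = 100: LHS = 2·100³ - 2·100² + 100 - 1 = 1980099, RHS = 100 - 1 = 99; 1980099 ≠ 99 — holds
x = -100: LHS = 2·(-100)³ - 2·(-100)² + (-100) - 1 = -2020101, RHS = (-100) - 1 = -101; -2020101 ≠ -101 — holds

Answer: Yes, holds for both x = 100 and x = -100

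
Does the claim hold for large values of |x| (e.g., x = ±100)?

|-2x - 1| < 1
x = 100: LHS = |-2·100 - 1| = |-201| = 201; 201 < 1 — FAILS
x = -100: LHS = |-2·(-100) - 1| = |199| = 199; 199 < 1 — FAILS

Answer: No, fails for both x = 100 and x = -100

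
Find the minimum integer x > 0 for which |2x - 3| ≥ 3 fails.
Testing positive integers:
x = 1: LHS = |2·1 - 3| = |-1| = 1; 1 ≥ 3 — FAILS  ← smallest positive counterexample

Answer: x = 1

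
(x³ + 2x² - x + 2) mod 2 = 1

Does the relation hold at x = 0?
x = 0: LHS = (0³ + 2·0² - 0 + 2) mod 2 = 2 mod 2 = 0; 0 = 1 — FAILS

The relation fails at x = 0, so x = 0 is a counterexample.

Answer: No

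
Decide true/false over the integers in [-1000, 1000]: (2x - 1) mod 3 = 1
The claim fails at x = 0:
x = 0: LHS = (2·0 - 1) mod 3 = (-1) mod 3 = 2; 2 = 1 — FAILS

Because a single integer refutes it, the statement is false.

Answer: False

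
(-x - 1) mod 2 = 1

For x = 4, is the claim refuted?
Substitute x = 4 into the relation:
x = 4: LHS = (-4 - 1) mod 2 = (-5) mod 2 = 1; 1 = 1 — holds

The claim holds here, so x = 4 is not a counterexample. (A counterexample exists elsewhere, e.g. x = 1.)

Answer: No, x = 4 is not a counterexample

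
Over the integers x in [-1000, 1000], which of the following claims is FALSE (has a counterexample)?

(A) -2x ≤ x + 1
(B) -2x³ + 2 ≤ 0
(A) x = -1: LHS = -2·(-1) = 2, RHS = (-1) + 1 = 0; 2 ≤ 0 — FAILS
(B) x = 0: LHS = -2·0³ + 2 = 2; 2 ≤ 0 — FAILS

Answer: Both A and B are false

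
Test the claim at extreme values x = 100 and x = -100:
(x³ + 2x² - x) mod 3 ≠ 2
x = 100: LHS = (100³ + 2·100² - 100) mod 3 = 1019900 mod 3 = 2; 2 ≠ 2 — FAILS
x = -100: LHS = ((-100)³ + 2·(-100)² - (-100)) mod 3 = (-979900) mod 3 = 2; 2 ≠ 2 — FAILS

Answer: No, fails for both x = 100 and x = -100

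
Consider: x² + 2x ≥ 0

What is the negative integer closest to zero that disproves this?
Testing negative integers from -1 downward:
x = -1: LHS = (-1)² + 2·(-1) = -1; -1 ≥ 0 — FAILS  ← closest negative counterexample to 0

Answer: x = -1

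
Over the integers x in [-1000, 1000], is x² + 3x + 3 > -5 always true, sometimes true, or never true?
Over all integers in [-1000, 1000], LHS − RHS is smallest at x = -1, where it equals 6:
x = -1: LHS = (-1)² + 3·(-1) + 3 = 1; 1 > -5 — holds
At the ends of the range:
x = -1000: LHS = (-1000)² + 3·(-1000) + 3 = 997003; 997003 > -5 — holds
x = 1000: LHS = 1000² + 3·1000 + 3 = 1003003; 1003003 > -5 — holds
Hence LHS − RHS is never zero or negative, i.e. LHS > RHS throughout, so the relation holds for every integer in [-1000, 1000].

No counterexample exists.

Answer: Always true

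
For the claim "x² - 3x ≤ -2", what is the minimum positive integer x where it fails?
Testing positive integers:
x = 1: LHS = 1² - 3·1 = -2; -2 ≤ -2 — holds
x = 2: LHS = 2² - 3·2 = -2; -2 ≤ -2 — holds
x = 3: LHS = 3² - 3·3 = 0; 0 ≤ -2 — FAILS  ← smallest positive counterexample

Answer: x = 3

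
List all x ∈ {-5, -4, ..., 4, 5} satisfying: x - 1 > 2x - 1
Holds for: {-5, -4, -3, -2, -1}
Fails for: {0, 1, 2, 3, 4, 5}

Answer: {-5, -4, -3, -2, -1}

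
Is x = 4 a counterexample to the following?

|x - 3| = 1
Substitute x = 4 into the relation:
x = 4: LHS = |4 - 3| = |1| = 1; 1 = 1 — holds

The claim holds here, so x = 4 is not a counterexample. (A counterexample exists elsewhere, e.g. x = 0.)

Answer: No, x = 4 is not a counterexample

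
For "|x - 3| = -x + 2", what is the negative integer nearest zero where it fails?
Testing negative integers from -1 downward:
x = -1: LHS = |(-1) - 3| = |-4| = 4, RHS = -(-1) + 2 = 3; 4 = 3 — FAILS  ← closest negative counterexample to 0

Answer: x = -1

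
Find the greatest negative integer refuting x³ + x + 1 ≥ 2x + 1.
Testing negative integers from -1 downward:
x = -1: LHS = (-1)³ + (-1) + 1 = -1, RHS = 2·(-1) + 1 = -1; -1 ≥ -1 — holds
x = -2: LHS = (-2)³ + (-2) + 1 = -9, RHS = 2·(-2) + 1 = -3; -9 ≥ -3 — FAILS  ← closest negative counterexample to 0

Answer: x = -2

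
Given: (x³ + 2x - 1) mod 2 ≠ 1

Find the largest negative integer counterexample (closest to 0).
Testing negative integers from -1 downward:
x = -1: LHS = ((-1)³ + 2·(-1) - 1) mod 2 = (-4) mod 2 = 0; 0 ≠ 1 — holds
x = -2: LHS = ((-2)³ + 2·(-2) - 1) mod 2 = (-13) mod 2 = 1; 1 ≠ 1 — FAILS  ← closest negative counterexample to 0

Answer: x = -2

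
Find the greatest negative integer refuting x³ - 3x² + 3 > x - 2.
Testing negative integers from -1 downward:
x = -1: LHS = (-1)³ - 3·(-1)² + 3 = -1, RHS = (-1) - 2 = -3; -1 > -3 — holds
x = -2: LHS = (-2)³ - 3·(-2)² + 3 = -17, RHS = (-2) - 2 = -4; -17 > -4 — FAILS  ← closest negative counterexample to 0

Answer: x = -2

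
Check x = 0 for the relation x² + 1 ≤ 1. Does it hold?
x = 0: LHS = 0² + 1 = 1; 1 ≤ 1 — holds

The relation is satisfied at x = 0.

Answer: Yes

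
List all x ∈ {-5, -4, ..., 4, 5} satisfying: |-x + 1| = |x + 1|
Holds for: {0}
Fails for: {-5, -4, -3, -2, -1, 1, 2, 3, 4, 5}

Answer: {0}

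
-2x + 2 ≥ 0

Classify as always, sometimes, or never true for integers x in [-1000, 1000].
Holds at x = 0: LHS = -2·0 + 2 = 2; 2 ≥ 0 — holds
Fails at x = 2: LHS = -2·2 + 2 = -2; -2 ≥ 0 — FAILS
It is satisfied by some integers in the range but not all.

Answer: Sometimes true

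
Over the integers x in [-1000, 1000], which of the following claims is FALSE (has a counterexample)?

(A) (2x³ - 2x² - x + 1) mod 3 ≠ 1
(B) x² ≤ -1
(A) x = 0: LHS = (2·0³ - 2·0² - 0 + 1) mod 3 = 1 mod 3 = 1; 1 ≠ 1 — FAILS
(B) x = 0: LHS = 0² = 0; 0 ≤ -1 — FAILS

Answer: Both A and B are false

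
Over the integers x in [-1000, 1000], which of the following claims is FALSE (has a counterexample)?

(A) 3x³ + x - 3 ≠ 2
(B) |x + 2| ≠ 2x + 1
(A) Track d = LHS − RHS over the integers in [-1000, 1000]. Equality would need d = 0, but d changes sign only between consecutive integers, jumping over 0:
x = 1: LHS = 3·1³ + 1 - 3 = 1; 1 ≠ 2 — holds  (d = -1)
x = 2: LHS = 3·2³ + 2 - 3 = 23; 23 ≠ 2 — holds  (d = 21)
Away from these crossings d keeps a constant sign, and checking every integer in [-1000, 1000] confirms d ≠ 0 throughout. Hence the two sides are never equal, so the relation holds for every integer in [-1000, 1000].

(B) x = 1: LHS = |1 + 2| = |3| = 3, RHS = 2·1 + 1 = 3; 3 ≠ 3 — FAILS

Only (B) has a counterexample.

Answer: B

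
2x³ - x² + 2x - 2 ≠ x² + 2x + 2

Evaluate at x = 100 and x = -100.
x = 100: LHS = 2·100³ - 100² + 2·100 - 2 = 1990198, RHS = 100² + 2·100 + 2 = 10202; 1990198 ≠ 10202 — holds
x = -100: LHS = 2·(-100)³ - (-100)² + 2·(-100) - 2 = -2010202, RHS = (-100)² + 2·(-100) + 2 = 9802; -2010202 ≠ 9802 — holds

Answer: Yes, holds for both x = 100 and x = -100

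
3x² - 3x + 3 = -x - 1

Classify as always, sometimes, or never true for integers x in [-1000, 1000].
Over all integers in [-1000, 1000], LHS − RHS is always positive; it is smallest at x = 0, where it equals 4:
x = 0: LHS = 3·0² - 3·0 + 3 = 3, RHS = -0 - 1 = -1; 3 = -1 — FAILS
At the ends of the range:
x = -1000: LHS = 3·(-1000)² - 3·(-1000) + 3 = 3003003, RHS = -(-1000) - 1 = 999; 3003003 = 999 — FAILS
x = 1000: LHS = 3·1000² - 3·1000 + 3 = 2997003, RHS = -1000 - 1 = -1001; 2997003 = -1001 — FAILS
Hence LHS − RHS is never 0, i.e. the two sides are never equal, so the claimed relation (=) fails for every integer in [-1000, 1000].

No integer in the range satisfies it.

Answer: Never true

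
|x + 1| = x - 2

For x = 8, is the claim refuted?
Substitute x = 8 into the relation:
x = 8: LHS = |8 + 1| = |9| = 9, RHS = 8 - 2 = 6; 9 = 6 — FAILS

Since the claim fails at x = 8, this value is a counterexample.

Answer: Yes, x = 8 is a counterexample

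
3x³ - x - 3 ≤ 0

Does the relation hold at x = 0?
x = 0: LHS = 3·0³ - 0 - 3 = -3; -3 ≤ 0 — holds

The relation is satisfied at x = 0.

Answer: Yes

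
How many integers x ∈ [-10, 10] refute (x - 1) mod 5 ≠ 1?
Counterexamples in [-10, 10]: {-8, -3, 2, 7}.

Counting them gives 4 values.

Answer: 4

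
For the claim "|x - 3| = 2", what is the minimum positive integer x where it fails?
Testing positive integers:
x = 1: LHS = |1 - 3| = |-2| = 2; 2 = 2 — holds
x = 2: LHS = |2 - 3| = |-1| = 1; 1 = 2 — FAILS  ← smallest positive counterexample

Answer: x = 2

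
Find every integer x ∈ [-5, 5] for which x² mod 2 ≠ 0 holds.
Holds for: {-5, -3, -1, 1, 3, 5}
Fails for: {-4, -2, 0, 2, 4}

Answer: {-5, -3, -1, 1, 3, 5}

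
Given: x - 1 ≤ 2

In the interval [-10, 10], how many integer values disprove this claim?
Counterexamples in [-10, 10]: {4, 5, 6, 7, 8, 9, 10}.

Counting them gives 7 values.

Answer: 7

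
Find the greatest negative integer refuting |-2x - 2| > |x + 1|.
Testing negative integers from -1 downward:
x = -1: LHS = |-2·(-1) - 2| = |0| = 0, RHS = |(-1) + 1| = |0| = 0; 0 > 0 — FAILS  ← closest negative counterexample to 0

Answer: x = -1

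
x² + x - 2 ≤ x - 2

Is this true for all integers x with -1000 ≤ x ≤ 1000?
The claim fails at x = 1:
x = 1: LHS = 1² + 1 - 2 = 0, RHS = 1 - 2 = -1; 0 ≤ -1 — FAILS

Because a single integer refutes it, the statement is false.

Answer: False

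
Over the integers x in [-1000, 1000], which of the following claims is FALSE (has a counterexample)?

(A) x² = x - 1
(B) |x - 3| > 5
(A) x = 0: LHS = 0² = 0, RHS = 0 - 1 = -1; 0 = -1 — FAILS
(B) x = 0: LHS = |0 - 3| = |-3| = 3; 3 > 5 — FAILS

Answer: Both A and B are false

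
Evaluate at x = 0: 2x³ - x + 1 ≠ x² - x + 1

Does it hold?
x = 0: LHS = 2·0³ - 0 + 1 = 1, RHS = 0² - 0 + 1 = 1; 1 ≠ 1 — FAILS

The relation fails at x = 0, so x = 0 is a counterexample.

Answer: No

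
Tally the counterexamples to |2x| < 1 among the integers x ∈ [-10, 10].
Counterexamples in [-10, 10]: {-10, -9, -8, -7, -6, -5, -4, -3, -2, -1, 1, 2, 3, 4, 5, 6, 7, 8, 9, 10}.

Counting them gives 20 values.

Answer: 20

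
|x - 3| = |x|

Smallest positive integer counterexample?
Testing positive integers:
x = 1: LHS = |1 - 3| = |-2| = 2, RHS = |1| = 1; 2 = 1 — FAILS  ← smallest positive counterexample

Answer: x = 1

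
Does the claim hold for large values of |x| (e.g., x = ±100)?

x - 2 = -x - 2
x = 100: LHS = 100 - 2 = 98, RHS = -100 - 2 = -102; 98 = -102 — FAILS
x = -100: LHS = (-100) - 2 = -102, RHS = -(-100) - 2 = 98; -102 = 98 — FAILS

Answer: No, fails for both x = 100 and x = -100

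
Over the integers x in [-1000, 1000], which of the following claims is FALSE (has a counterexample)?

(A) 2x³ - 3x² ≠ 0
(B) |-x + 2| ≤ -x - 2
(A) x = 0: LHS = 2·0³ - 3·0² = 0; 0 ≠ 0 — FAILS
(B) x = 0: LHS = |-0 + 2| = |2| = 2, RHS = -0 - 2 = -2; 2 ≤ -2 — FAILS

Answer: Both A and B are false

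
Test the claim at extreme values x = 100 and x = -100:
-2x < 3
x = 100: LHS = -2·100 = -200; -200 < 3 — holds
x = -100: LHS = -2·(-100) = 200; 200 < 3 — FAILS

Answer: Partially: holds for x = 100, fails for x = -100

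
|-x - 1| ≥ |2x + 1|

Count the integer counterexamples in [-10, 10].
Counterexamples in [-10, 10]: {-10, -9, -8, -7, -6, -5, -4, -3, -2, -1, 1, 2, 3, 4, 5, 6, 7, 8, 9, 10}.

Counting them gives 20 values.

Answer: 20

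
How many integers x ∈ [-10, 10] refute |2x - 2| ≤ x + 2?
Counterexamples in [-10, 10]: {-10, -9, -8, -7, -6, -5, -4, -3, -2, -1, 5, 6, 7, 8, 9, 10}.

Counting them gives 16 values.

Answer: 16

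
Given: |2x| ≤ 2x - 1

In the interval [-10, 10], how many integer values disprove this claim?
Counterexamples in [-10, 10]: {-10, -9, -8, -7, -6, -5, -4, -3, -2, -1, 0, 1, 2, 3, 4, 5, 6, 7, 8, 9, 10}.

Counting them gives 21 values.

Answer: 21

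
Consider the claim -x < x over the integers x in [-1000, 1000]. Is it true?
The claim fails at x = 0:
x = 0: LHS = -0 = 0; 0 < 0 — FAILS

Because a single integer refutes it, the statement is false.

Answer: False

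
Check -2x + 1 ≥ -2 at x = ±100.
x = 100: LHS = -2·100 + 1 = -199; -199 ≥ -2 — FAILS
x = -100: LHS = -2·(-100) + 1 = 201; 201 ≥ -2 — holds

Answer: Partially: fails for x = 100, holds for x = -100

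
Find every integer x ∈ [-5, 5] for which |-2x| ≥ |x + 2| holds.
Holds for: {-5, -4, -3, -2, -1, 2, 3, 4, 5}
Fails for: {0, 1}

Answer: {-5, -4, -3, -2, -1, 2, 3, 4, 5}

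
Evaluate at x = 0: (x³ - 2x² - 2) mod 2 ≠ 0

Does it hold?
x = 0: LHS = (0³ - 2·0² - 2) mod 2 = (-2) mod 2 = 0; 0 ≠ 0 — FAILS

The relation fails at x = 0, so x = 0 is a counterexample.

Answer: No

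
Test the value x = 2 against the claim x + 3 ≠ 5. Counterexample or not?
Substitute x = 2 into the relation:
x = 2: LHS = 2 + 3 = 5; 5 ≠ 5 — FAILS

Since the claim fails at x = 2, this value is a counterexample.

Answer: Yes, x = 2 is a counterexample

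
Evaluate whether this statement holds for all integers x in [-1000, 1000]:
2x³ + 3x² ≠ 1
The claim fails at x = -1:
x = -1: LHS = 2·(-1)³ + 3·(-1)² = 1; 1 ≠ 1 — FAILS

Because a single integer refutes it, the statement is false.

Answer: False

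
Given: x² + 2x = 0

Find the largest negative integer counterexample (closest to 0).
Testing negative integers from -1 downward:
x = -1: LHS = (-1)² + 2·(-1) = -1; -1 = 0 — FAILS  ← closest negative counterexample to 0

Answer: x = -1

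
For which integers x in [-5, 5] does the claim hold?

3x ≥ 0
Holds for: {0, 1, 2, 3, 4, 5}
Fails for: {-5, -4, -3, -2, -1}

Answer: {0, 1, 2, 3, 4, 5}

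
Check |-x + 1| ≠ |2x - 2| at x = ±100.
x = 100: LHS = |-100 + 1| = |-99| = 99, RHS = |2·100 - 2| = |198| = 198; 99 ≠ 198 — holds
x = -100: LHS = |-(-100) + 1| = |101| = 101, RHS = |2·(-100) - 2| = |-202| = 202; 101 ≠ 202 — holds

Answer: Yes, holds for both x = 100 and x = -100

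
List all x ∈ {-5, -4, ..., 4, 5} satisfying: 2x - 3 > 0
Holds for: {2, 3, 4, 5}
Fails for: {-5, -4, -3, -2, -1, 0, 1}

Answer: {2, 3, 4, 5}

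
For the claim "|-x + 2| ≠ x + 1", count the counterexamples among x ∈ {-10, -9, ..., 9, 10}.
Track d = LHS − RHS over the integers in [-10, 10]. Equality would need d = 0, but d changes sign only between consecutive integers, jumping over 0:
x = 0: LHS = |-0 + 2| = |2| = 2, RHS = 0 + 1 = 1; 2 ≠ 1 — holds  (d = 1)
x = 1: LHS = |-1 + 2| = |1| = 1, RHS = 1 + 1 = 2; 1 ≠ 2 — holds  (d = -1)
Away from these crossings d keeps a constant sign, and checking every integer in [-10, 10] confirms d ≠ 0 throughout. Hence the two sides are never equal, so the relation holds for every integer in [-10, 10].

No counterexample appears in that range.

Answer: 0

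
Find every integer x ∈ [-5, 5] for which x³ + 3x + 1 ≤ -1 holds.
Holds for: {-5, -4, -3, -2, -1}
Fails for: {0, 1, 2, 3, 4, 5}

Answer: {-5, -4, -3, -2, -1}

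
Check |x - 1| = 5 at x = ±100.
x = 100: LHS = |100 - 1| = |99| = 99; 99 = 5 — FAILS
x = -100: LHS = |(-100) - 1| = |-101| = 101; 101 = 5 — FAILS

Answer: No, fails for both x = 100 and x = -100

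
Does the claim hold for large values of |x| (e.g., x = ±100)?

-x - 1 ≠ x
x = 100: LHS = -100 - 1 = -101; -101 ≠ 100 — holds
x = -100: LHS = -(-100) - 1 = 99; 99 ≠ -100 — holds

Answer: Yes, holds for both x = 100 and x = -100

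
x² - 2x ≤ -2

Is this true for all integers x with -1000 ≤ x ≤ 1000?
The claim fails at x = 0:
x = 0: LHS = 0² - 2·0 = 0; 0 ≤ -2 — FAILS

Because a single integer refutes it, the statement is false.

Answer: False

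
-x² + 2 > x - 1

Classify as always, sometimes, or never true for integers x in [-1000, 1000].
Holds at x = 0: LHS = -0² + 2 = 2, RHS = 0 - 1 = -1; 2 > -1 — holds
Fails at x = 2: LHS = -2² + 2 = -2, RHS = 2 - 1 = 1; -2 > 1 — FAILS
It is satisfied by some integers in the range but not all.

Answer: Sometimes true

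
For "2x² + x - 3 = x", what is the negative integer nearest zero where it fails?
Testing negative integers from -1 downward:
x = -1: LHS = 2·(-1)² + (-1) - 3 = -2; -2 = -1 — FAILS  ← closest negative counterexample to 0

Answer: x = -1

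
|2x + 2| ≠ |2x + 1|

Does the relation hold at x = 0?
x = 0: LHS = |2·0 + 2| = |2| = 2, RHS = |2·0 + 1| = |1| = 1; 2 ≠ 1 — holds

The relation is satisfied at x = 0.

Answer: Yes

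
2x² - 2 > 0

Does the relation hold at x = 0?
x = 0: LHS = 2·0² - 2 = -2; -2 > 0 — FAILS

The relation fails at x = 0, so x = 0 is a counterexample.

Answer: No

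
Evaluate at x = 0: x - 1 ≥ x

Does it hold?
x = 0: LHS = 0 - 1 = -1; -1 ≥ 0 — FAILS

The relation fails at x = 0, so x = 0 is a counterexample.

Answer: No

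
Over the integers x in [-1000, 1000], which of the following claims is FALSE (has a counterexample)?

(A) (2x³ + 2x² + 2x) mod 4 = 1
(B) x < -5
(A) x = 0: LHS = (2·0³ + 2·0² + 2·0) mod 4 = 0 mod 4 = 0; 0 = 1 — FAILS
(B) x = 0: 0 < -5 — FAILS

Answer: Both A and B are false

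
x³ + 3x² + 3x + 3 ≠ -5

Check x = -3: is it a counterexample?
Substitute x = -3 into the relation:
x = -3: LHS = (-3)³ + 3·(-3)² + 3·(-3) + 3 = -6; -6 ≠ -5 — holds

The relation holds at x = -3, so it is not a counterexample.

Answer: No, x = -3 is not a counterexample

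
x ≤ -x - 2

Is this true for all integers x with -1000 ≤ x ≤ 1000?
The claim fails at x = 0:
x = 0: RHS = -0 - 2 = -2; 0 ≤ -2 — FAILS

Because a single integer refutes it, the statement is false.

Answer: False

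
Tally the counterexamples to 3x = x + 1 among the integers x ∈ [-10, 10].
Counterexamples in [-10, 10]: {-10, -9, -8, -7, -6, -5, -4, -3, -2, -1, 0, 1, 2, 3, 4, 5, 6, 7, 8, 9, 10}.

Counting them gives 21 values.

Answer: 21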